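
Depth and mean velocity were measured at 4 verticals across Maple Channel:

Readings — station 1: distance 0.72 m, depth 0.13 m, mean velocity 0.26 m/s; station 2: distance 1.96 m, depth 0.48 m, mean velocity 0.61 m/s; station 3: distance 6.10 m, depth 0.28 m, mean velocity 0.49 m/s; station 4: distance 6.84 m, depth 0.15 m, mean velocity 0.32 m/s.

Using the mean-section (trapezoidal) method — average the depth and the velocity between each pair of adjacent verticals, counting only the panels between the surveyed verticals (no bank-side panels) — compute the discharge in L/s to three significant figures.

1090 L/s

Panel 1-2: Δb = 1.24 m, d̄ = (0.13+0.48)/2 = 0.305, v̄ = (0.26+0.61)/2 = 0.435 → q = 1.24×0.305×0.435 = 0.1645 m³/s
Panel 2-3: Δb = 4.14 m, d̄ = (0.48+0.28)/2 = 0.38, v̄ = (0.61+0.49)/2 = 0.55 → q = 4.14×0.38×0.55 = 0.8653 m³/s
Panel 3-4: Δb = 0.74 m, d̄ = (0.28+0.15)/2 = 0.215, v̄ = (0.49+0.32)/2 = 0.405 → q = 0.74×0.215×0.405 = 0.06444 m³/s
Q = Σ q = 1.094 m³/s
= 1.094 × 1000 = 1094 L/s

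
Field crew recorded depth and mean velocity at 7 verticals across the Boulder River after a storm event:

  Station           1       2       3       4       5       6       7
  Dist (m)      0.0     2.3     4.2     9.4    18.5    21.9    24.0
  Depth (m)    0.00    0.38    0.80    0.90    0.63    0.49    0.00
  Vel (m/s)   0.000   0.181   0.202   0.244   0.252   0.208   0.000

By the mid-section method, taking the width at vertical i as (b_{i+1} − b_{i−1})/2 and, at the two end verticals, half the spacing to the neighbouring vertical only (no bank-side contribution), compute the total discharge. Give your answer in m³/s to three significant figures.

w_2 = (4.2 − 0.0)/2 = 2.1 m; q_2 = 0.181 × 0.38 × 2.1 = 0.1444 m³/s
w_3 = (9.4 − 2.3)/2 = 3.55 m; q_3 = 0.202 × 0.80 × 3.55 = 0.5737 m³/s
w_4 = (18.5 − 4.2)/2 = 7.15 m; q_4 = 0.244 × 0.90 × 7.15 = 1.570 m³/s
w_5 = (21.9 − 9.4)/2 = 6.25 m; q_5 = 0.252 × 0.63 × 6.25 = 0.9923 m³/s
w_6 = (24.0 − 18.5)/2 = 2.75 m; q_6 = 0.208 × 0.49 × 2.75 = 0.2803 m³/s
Stations 1, 7 contribute zero (depth or velocity is 0).
Q = Σ qᵢ = 3.561 m³/s

3.56 m³/s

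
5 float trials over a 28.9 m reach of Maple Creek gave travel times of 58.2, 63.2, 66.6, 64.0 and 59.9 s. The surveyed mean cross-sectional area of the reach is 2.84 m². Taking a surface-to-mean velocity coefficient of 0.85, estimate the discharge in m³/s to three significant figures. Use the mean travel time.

1.12 m³/s

t̄ = (58.2 + 63.2 + 66.6 + 64.0 + 59.9) / 5 = 62.38 s
v_surface = L / t̄ = 28.9 / 62.38 = 0.4633 m/s
v_mean = 0.85 × 0.4633 = 0.3938 m/s
Q = A × v_mean = 2.84 × 0.3938 = 1.118 m³/s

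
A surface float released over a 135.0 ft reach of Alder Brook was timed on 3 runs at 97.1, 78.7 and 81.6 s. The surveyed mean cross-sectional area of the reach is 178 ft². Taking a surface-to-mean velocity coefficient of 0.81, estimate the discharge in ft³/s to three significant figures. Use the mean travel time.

t̄ = (97.1 + 78.7 + 81.6) / 3 = 85.8 s
v_surface = L / t̄ = 135.0 / 85.8 = 1.573 ft/s
v_mean = 0.81 × 1.573 = 1.274 ft/s
Q = A × v_mean = 178 × 1.274 = 226.9 ft³/s

227 ft³/s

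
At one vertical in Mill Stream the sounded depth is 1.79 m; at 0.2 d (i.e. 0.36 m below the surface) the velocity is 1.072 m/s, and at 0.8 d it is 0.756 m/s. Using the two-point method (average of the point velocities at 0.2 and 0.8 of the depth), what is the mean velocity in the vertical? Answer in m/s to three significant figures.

0.914 m/s

v̄ = (1.072 + 0.756) / 2 = 0.9140 m/s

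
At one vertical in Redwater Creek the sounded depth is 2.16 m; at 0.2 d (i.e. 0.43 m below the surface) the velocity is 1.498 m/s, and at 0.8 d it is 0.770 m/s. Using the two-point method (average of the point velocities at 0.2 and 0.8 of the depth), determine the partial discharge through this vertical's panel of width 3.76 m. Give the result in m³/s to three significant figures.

v̄ = (1.498 + 0.770) / 2 = 1.134 m/s
q = v̄ × d × w = 1.134 × 2.16 × 3.76 = 9.210 m³/s

9.21 m³/s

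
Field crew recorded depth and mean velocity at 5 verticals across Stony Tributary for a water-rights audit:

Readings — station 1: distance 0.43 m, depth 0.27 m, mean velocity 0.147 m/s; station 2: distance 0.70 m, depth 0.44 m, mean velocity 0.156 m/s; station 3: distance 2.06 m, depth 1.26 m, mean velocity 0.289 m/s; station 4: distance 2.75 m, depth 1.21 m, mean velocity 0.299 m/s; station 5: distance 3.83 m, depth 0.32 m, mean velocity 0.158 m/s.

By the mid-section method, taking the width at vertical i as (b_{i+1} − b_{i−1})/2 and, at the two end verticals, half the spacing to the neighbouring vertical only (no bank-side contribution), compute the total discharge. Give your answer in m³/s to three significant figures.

0.782 m³/s

w_1 = (0.70 − 0.43)/2 = 0.135 m; q_1 = 0.147 × 0.27 × 0.135 = 0.005358 m³/s
w_2 = (2.06 − 0.43)/2 = 0.815 m; q_2 = 0.156 × 0.44 × 0.815 = 0.05594 m³/s
w_3 = (2.75 − 0.70)/2 = 1.025 m; q_3 = 0.289 × 1.26 × 1.025 = 0.3732 m³/s
w_4 = (3.83 − 2.06)/2 = 0.885 m; q_4 = 0.299 × 1.21 × 0.885 = 0.3202 m³/s
w_5 = (3.83 − 2.75)/2 = 0.54 m; q_5 = 0.158 × 0.32 × 0.54 = 0.02730 m³/s
Q = Σ qᵢ = 0.7820 m³/s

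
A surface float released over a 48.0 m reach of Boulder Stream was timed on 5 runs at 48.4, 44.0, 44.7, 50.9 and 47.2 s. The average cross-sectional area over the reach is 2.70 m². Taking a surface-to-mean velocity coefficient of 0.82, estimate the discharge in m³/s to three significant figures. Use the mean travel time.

t̄ = (48.4 + 44.0 + 44.7 + 50.9 + 47.2) / 5 = 47.04 s
v_surface = L / t̄ = 48.0 / 47.04 = 1.020 m/s
v_mean = 0.82 × 1.020 = 0.8367 m/s
Q = A × v_mean = 2.70 × 0.8367 = 2.259 m³/s

2.26 m³/s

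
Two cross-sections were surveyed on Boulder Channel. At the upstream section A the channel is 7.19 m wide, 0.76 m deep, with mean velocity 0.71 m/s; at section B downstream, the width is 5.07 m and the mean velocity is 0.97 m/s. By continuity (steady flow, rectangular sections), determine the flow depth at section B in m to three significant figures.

Q = A₁V₁ = (7.19×0.76) × 0.71 = 3.880 m³/s
d₂ = Q/(b₂ V₂) = 3.880/(5.07×0.97) = 0.7889 m

0.789 m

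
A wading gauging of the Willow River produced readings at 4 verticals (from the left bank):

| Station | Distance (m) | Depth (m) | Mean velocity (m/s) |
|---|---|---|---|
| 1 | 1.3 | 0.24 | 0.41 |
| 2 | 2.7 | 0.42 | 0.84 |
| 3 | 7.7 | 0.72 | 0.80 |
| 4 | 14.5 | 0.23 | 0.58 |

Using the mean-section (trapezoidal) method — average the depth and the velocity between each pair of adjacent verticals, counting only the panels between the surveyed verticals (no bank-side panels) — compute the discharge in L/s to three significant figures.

4850 L/s

Panel 1-2: Δb = 1.4 m, d̄ = (0.24+0.42)/2 = 0.33, v̄ = (0.41+0.84)/2 = 0.625 → q = 1.4×0.33×0.625 = 0.2888 m³/s
Panel 2-3: Δb = 5 m, d̄ = (0.42+0.72)/2 = 0.57, v̄ = (0.84+0.80)/2 = 0.82 → q = 5×0.57×0.82 = 2.337 m³/s
Panel 3-4: Δb = 6.8 m, d̄ = (0.72+0.23)/2 = 0.475, v̄ = (0.80+0.58)/2 = 0.69 → q = 6.8×0.475×0.69 = 2.229 m³/s
Q = Σ q = 4.854 m³/s
= 4.854 × 1000 = 4854 L/s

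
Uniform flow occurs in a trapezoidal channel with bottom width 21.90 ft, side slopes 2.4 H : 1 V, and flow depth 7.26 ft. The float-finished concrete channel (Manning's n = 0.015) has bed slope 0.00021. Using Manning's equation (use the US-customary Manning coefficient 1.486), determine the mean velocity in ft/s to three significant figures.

4.08 ft/s

A = (b + z·y)·y = (21.90 + 2.4×7.26)×7.26 = 285.5 ft²
P = b + 2y√(1+z²) = 21.90 + 2×7.26×√(1+2.4²) = 59.65 ft
R = A/P = 285.5/59.65 = 4.786 ft
Q = (1.486/n)·A·R^(2/3)·S^(1/2) = (1.486/0.015) × 285.5 × 4.786^(2/3) × 0.00021^(1/2) = 1164 ft³/s
V = Q/A = 1164/285.5 = 4.077 ft/s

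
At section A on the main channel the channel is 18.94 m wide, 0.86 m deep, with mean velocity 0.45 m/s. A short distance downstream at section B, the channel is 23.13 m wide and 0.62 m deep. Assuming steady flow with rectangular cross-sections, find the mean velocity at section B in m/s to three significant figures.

Q = A₁V₁ = (18.94×0.86) × 0.45 = 7.330 m³/s
A₂ = 23.13 × 0.62 = 14.34 m²
V₂ = Q/A₂ = 7.330/14.34 = 0.5111 m/s

0.511 m/s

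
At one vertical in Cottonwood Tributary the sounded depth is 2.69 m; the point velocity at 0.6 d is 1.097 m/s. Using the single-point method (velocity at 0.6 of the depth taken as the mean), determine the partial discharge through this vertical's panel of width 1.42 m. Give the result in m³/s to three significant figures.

v̄ = v₀.₆ = 1.097 m/s
q = v̄ × d × w = 1.097 × 2.69 × 1.42 = 4.190 m³/s

4.19 m³/s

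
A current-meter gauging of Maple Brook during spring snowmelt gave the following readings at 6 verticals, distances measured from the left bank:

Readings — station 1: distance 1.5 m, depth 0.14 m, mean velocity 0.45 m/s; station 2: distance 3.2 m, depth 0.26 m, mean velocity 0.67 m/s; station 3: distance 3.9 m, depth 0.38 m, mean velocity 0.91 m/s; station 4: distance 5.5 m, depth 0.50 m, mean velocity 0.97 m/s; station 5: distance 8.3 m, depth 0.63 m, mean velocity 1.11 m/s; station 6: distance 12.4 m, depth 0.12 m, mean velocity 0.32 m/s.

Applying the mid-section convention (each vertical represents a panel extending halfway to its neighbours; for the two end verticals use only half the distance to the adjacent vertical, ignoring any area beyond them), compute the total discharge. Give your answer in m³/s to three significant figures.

4.22 m³/s

w_1 = (3.2 − 1.5)/2 = 0.85 m; q_1 = 0.45 × 0.14 × 0.85 = 0.05355 m³/s
w_2 = (3.9 − 1.5)/2 = 1.2 m; q_2 = 0.67 × 0.26 × 1.2 = 0.2090 m³/s
w_3 = (5.5 − 3.2)/2 = 1.15 m; q_3 = 0.91 × 0.38 × 1.15 = 0.3977 m³/s
w_4 = (8.3 − 3.9)/2 = 2.2 m; q_4 = 0.97 × 0.50 × 2.2 = 1.067 m³/s
w_5 = (12.4 − 5.5)/2 = 3.45 m; q_5 = 1.11 × 0.63 × 3.45 = 2.413 m³/s
w_6 = (12.4 − 8.3)/2 = 2.05 m; q_6 = 0.32 × 0.12 × 2.05 = 0.07872 m³/s
Q = Σ qᵢ = 4.219 m³/s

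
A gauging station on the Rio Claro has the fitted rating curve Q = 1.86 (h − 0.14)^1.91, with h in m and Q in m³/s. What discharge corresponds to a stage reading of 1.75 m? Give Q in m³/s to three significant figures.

4.62 m³/s

Q = 1.86 × (1.75 − 0.14)^1.91 = 1.86 × 1.61^1.91 = 4.619 m³/s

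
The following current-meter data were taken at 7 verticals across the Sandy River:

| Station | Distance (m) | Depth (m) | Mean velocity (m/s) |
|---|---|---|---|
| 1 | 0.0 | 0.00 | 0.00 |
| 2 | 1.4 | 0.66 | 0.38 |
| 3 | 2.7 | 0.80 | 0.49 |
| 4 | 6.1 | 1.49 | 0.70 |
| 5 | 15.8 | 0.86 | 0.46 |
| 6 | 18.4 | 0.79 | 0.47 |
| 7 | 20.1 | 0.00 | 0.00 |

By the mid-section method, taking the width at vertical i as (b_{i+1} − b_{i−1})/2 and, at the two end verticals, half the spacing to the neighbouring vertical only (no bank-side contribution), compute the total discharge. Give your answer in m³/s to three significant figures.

11.3 m³/s

w_2 = (2.7 − 0.0)/2 = 1.35 m; q_2 = 0.38 × 0.66 × 1.35 = 0.3386 m³/s
w_3 = (6.1 − 1.4)/2 = 2.35 m; q_3 = 0.49 × 0.80 × 2.35 = 0.9212 m³/s
w_4 = (15.8 − 2.7)/2 = 6.55 m; q_4 = 0.70 × 1.49 × 6.55 = 6.832 m³/s
w_5 = (18.4 − 6.1)/2 = 6.15 m; q_5 = 0.46 × 0.86 × 6.15 = 2.433 m³/s
w_6 = (20.1 − 15.8)/2 = 2.15 m; q_6 = 0.47 × 0.79 × 2.15 = 0.7983 m³/s
Stations 1, 7 contribute zero (depth or velocity is 0).
Q = Σ qᵢ = 11.32 m³/s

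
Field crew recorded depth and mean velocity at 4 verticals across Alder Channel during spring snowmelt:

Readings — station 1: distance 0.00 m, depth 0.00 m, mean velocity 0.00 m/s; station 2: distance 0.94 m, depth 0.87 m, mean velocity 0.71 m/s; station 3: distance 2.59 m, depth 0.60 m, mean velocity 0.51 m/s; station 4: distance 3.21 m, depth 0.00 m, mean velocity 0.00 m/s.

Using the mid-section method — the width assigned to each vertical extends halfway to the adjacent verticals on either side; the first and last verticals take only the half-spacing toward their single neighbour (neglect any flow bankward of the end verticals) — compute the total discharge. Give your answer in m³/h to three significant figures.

4130 m³/h

w_2 = (2.59 − 0.00)/2 = 1.295 m; q_2 = 0.71 × 0.87 × 1.295 = 0.7999 m³/s
w_3 = (3.21 − 0.94)/2 = 1.135 m; q_3 = 0.51 × 0.60 × 1.135 = 0.3473 m³/s
Stations 1, 4 contribute zero (depth or velocity is 0).
Q = Σ qᵢ = 1.147 m³/s
= 1.147 × 3600 = 4130 m³/h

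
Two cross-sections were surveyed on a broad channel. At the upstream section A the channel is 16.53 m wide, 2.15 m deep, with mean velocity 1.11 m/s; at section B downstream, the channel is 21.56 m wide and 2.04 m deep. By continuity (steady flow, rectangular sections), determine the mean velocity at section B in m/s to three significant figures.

Q = A₁V₁ = (16.53×2.15) × 1.11 = 39.45 m³/s
A₂ = 21.56 × 2.04 = 43.98 m²
V₂ = Q/A₂ = 39.45/43.98 = 0.8969 m/s

0.897 m/s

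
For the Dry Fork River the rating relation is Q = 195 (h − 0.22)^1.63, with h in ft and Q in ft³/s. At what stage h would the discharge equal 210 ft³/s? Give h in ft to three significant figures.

h − h₀ = (Q/C)^(1/b) = (210/195)^(1/1.63) = 1.047 ft
h = 0.22 + 1.047 = 1.267 ft

1.27 ft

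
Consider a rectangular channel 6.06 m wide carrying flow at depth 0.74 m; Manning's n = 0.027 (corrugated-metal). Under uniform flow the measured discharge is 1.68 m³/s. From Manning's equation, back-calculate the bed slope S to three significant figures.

0.000205

A = b·y = 6.06 × 0.74 = 4.484 m²
P = b + 2y = 6.06 + 2×0.74 = 7.540 m
R = A/P = 4.484/7.540 = 0.5947 m
S = (Q·n / (1·A·R^(2/3)))² = (1.68×0.027 / (1×4.484×0.7072))² = 0.0002046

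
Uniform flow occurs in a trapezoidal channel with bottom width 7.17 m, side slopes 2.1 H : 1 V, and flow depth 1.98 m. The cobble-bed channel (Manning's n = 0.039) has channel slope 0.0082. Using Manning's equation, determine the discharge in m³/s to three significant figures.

A = (b + z·y)·y = (7.17 + 2.1×1.98)×1.98 = 22.43 m²
P = b + 2y√(1+z²) = 7.17 + 2×1.98×√(1+2.1²) = 16.38 m
R = A/P = 22.43/16.38 = 1.369 m
Q = (1/n)·A·R^(2/3)·S^(1/2) = (1/0.039) × 22.43 × 1.369^(2/3) × 0.0082^(1/2) = 64.22 m³/s

64.2 m³/s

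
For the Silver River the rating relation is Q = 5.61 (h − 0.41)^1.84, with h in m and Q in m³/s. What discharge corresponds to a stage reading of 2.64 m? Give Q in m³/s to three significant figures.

24.5 m³/s

Q = 5.61 × (2.64 − 0.41)^1.84 = 5.61 × 2.23^1.84 = 24.54 m³/s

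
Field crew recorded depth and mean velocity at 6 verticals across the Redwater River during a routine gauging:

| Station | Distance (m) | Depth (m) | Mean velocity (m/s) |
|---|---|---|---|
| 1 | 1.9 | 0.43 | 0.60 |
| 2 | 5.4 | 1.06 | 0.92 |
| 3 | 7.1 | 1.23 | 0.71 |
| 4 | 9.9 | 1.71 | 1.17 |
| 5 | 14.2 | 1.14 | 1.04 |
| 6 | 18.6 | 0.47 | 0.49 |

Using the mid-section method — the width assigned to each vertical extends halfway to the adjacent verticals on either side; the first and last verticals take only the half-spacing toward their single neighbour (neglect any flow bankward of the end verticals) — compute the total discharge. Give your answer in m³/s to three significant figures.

17.7 m³/s

w_1 = (5.4 − 1.9)/2 = 1.75 m; q_1 = 0.60 × 0.43 × 1.75 = 0.4515 m³/s
w_2 = (7.1 − 1.9)/2 = 2.6 m; q_2 = 0.92 × 1.06 × 2.6 = 2.536 m³/s
w_3 = (9.9 − 5.4)/2 = 2.25 m; q_3 = 0.71 × 1.23 × 2.25 = 1.965 m³/s
w_4 = (14.2 − 7.1)/2 = 3.55 m; q_4 = 1.17 × 1.71 × 3.55 = 7.102 m³/s
w_5 = (18.6 − 9.9)/2 = 4.35 m; q_5 = 1.04 × 1.14 × 4.35 = 5.157 m³/s
w_6 = (18.6 − 14.2)/2 = 2.2 m; q_6 = 0.49 × 0.47 × 2.2 = 0.5067 m³/s
Q = Σ qᵢ = 17.72 m³/s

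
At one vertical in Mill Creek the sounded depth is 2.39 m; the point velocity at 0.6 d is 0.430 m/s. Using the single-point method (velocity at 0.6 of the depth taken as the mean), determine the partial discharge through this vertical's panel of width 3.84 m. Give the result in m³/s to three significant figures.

3.95 m³/s

v̄ = v₀.₆ = 0.430 m/s
q = v̄ × d × w = 0.4300 × 2.39 × 3.84 = 3.946 m³/s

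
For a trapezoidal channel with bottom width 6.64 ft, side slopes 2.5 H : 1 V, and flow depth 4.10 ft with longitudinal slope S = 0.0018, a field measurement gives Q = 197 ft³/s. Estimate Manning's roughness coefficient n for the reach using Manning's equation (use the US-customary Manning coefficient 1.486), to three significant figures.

A = (b + z·y)·y = (6.64 + 2.5×4.10)×4.10 = 69.25 ft²
P = b + 2y√(1+z²) = 6.64 + 2×4.10×√(1+2.5²) = 28.72 ft
R = A/P = 69.25/28.72 = 2.411 ft
n = (1.486/Q)·A·R^(2/3)·S^(1/2) = (1.486/197) × 69.25 × 1.798 × 0.04243 = 0.03985

0.0399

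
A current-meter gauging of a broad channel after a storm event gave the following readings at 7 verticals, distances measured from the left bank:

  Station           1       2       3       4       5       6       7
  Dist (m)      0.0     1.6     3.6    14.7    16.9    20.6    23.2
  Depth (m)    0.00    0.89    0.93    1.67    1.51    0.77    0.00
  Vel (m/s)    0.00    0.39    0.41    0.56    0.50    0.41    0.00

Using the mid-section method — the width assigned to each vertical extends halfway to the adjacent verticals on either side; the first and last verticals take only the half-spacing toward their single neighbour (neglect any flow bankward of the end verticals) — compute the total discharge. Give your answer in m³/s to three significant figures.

w_2 = (3.6 − 0.0)/2 = 1.8 m; q_2 = 0.39 × 0.89 × 1.8 = 0.6248 m³/s
w_3 = (14.7 − 1.6)/2 = 6.55 m; q_3 = 0.41 × 0.93 × 6.55 = 2.498 m³/s
w_4 = (16.9 − 3.6)/2 = 6.65 m; q_4 = 0.56 × 1.67 × 6.65 = 6.219 m³/s
w_5 = (20.6 − 14.7)/2 = 2.95 m; q_5 = 0.50 × 1.51 × 2.95 = 2.227 m³/s
w_6 = (23.2 − 16.9)/2 = 3.15 m; q_6 = 0.41 × 0.77 × 3.15 = 0.9945 m³/s
Stations 1, 7 contribute zero (depth or velocity is 0).
Q = Σ qᵢ = 12.56 m³/s

12.6 m³/s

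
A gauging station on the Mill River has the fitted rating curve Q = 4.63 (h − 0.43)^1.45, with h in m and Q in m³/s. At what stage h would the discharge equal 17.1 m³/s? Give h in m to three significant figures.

h − h₀ = (Q/C)^(1/b) = (17.1/4.63)^(1/1.45) = 2.462 m
h = 0.43 + 2.462 = 2.892 m

2.89 m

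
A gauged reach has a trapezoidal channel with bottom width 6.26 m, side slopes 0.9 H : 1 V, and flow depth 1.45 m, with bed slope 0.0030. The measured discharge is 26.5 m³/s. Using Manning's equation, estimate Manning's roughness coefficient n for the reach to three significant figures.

A = (b + z·y)·y = (6.26 + 0.9×1.45)×1.45 = 10.97 m²
P = b + 2y√(1+z²) = 6.26 + 2×1.45×√(1+0.9²) = 10.16 m
R = A/P = 10.97/10.16 = 1.079 m
n = (1/Q)·A·R^(2/3)·S^(1/2) = (1/26.5) × 10.97 × 1.052 × 0.05477 = 0.02386

0.0239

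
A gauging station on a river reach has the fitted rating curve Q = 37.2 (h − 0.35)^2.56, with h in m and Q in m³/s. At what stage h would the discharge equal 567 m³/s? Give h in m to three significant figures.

h − h₀ = (Q/C)^(1/b) = (567/37.2)^(1/2.56) = 2.898 m
h = 0.35 + 2.898 = 3.248 m

3.25 m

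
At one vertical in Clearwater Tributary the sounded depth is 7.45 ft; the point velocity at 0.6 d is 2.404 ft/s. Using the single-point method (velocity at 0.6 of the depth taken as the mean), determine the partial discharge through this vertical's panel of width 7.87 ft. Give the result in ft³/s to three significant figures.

v̄ = v₀.₆ = 2.404 ft/s
q = v̄ × d × w = 2.404 × 7.45 × 7.87 = 141.0 ft³/s

141 ft³/s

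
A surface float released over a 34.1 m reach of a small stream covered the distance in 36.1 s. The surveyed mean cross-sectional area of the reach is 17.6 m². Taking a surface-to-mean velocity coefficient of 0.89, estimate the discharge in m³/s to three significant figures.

v_surface = L / t̄ = 34.1 / 36.1 = 0.9446 m/s
v_mean = 0.89 × 0.9446 = 0.8407 m/s
Q = A × v_mean = 17.6 × 0.8407 = 14.80 m³/s

14.8 m³/s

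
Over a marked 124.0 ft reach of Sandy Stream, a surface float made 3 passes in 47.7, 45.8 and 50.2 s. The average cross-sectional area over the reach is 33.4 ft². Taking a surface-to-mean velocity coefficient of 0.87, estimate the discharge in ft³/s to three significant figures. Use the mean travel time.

75.2 ft³/s

t̄ = (47.7 + 45.8 + 50.2) / 3 = 47.9 s
v_surface = L / t̄ = 124.0 / 47.9 = 2.589 ft/s
v_mean = 0.87 × 2.589 = 2.252 ft/s
Q = A × v_mean = 33.4 × 2.252 = 75.22 ft³/s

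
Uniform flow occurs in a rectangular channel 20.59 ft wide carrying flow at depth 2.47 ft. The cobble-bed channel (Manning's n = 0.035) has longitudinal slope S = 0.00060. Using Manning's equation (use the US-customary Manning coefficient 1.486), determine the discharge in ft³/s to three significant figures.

83.7 ft³/s

A = b·y = 20.59 × 2.47 = 50.86 ft²
P = b + 2y = 20.59 + 2×2.47 = 25.53 ft
R = A/P = 50.86/25.53 = 1.992 ft
Q = (1.486/n)·A·R^(2/3)·S^(1/2) = (1.486/0.035) × 50.86 × 1.992^(2/3) × 0.00060^(1/2) = 83.74 ft³/s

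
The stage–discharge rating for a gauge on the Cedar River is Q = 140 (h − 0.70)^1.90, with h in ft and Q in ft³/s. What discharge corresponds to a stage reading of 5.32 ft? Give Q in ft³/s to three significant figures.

2560 ft³/s

Q = 140 × (5.32 − 0.70)^1.90 = 140 × 4.62^1.90 = 2564 ft³/s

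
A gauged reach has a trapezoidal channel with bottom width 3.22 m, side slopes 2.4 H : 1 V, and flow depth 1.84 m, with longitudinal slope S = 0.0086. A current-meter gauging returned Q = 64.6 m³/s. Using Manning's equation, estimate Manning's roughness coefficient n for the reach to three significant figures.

A = (b + z·y)·y = (3.22 + 2.4×1.84)×1.84 = 14.05 m²
P = b + 2y√(1+z²) = 3.22 + 2×1.84×√(1+2.4²) = 12.79 m
R = A/P = 14.05/12.79 = 1.099 m
n = (1/Q)·A·R^(2/3)·S^(1/2) = (1/64.6) × 14.05 × 1.065 × 0.09274 = 0.02148

0.0215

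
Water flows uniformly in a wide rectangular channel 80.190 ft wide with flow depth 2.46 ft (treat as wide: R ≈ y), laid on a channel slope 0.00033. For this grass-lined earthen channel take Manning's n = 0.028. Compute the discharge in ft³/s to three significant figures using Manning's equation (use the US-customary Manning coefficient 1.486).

347 ft³/s

A = b·y = 80.190 × 2.46 = 197.3 ft²
Wide channel: R ≈ y = 2.46 ft
Q = (1.486/n)·A·R^(2/3)·S^(1/2) = (1.486/0.028) × 197.3 × 2.460^(2/3) × 0.00033^(1/2) = 346.6 ft³/s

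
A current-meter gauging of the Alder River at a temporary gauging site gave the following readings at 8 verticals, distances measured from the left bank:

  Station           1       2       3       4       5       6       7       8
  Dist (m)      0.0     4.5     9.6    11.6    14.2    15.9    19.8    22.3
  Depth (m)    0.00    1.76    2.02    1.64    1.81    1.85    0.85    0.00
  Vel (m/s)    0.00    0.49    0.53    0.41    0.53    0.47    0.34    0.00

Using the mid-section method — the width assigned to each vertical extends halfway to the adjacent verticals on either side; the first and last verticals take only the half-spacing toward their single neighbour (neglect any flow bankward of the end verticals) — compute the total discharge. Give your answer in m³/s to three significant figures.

14.9 m³/s

w_2 = (9.6 − 0.0)/2 = 4.8 m; q_2 = 0.49 × 1.76 × 4.8 = 4.140 m³/s
w_3 = (11.6 − 4.5)/2 = 3.55 m; q_3 = 0.53 × 2.02 × 3.55 = 3.801 m³/s
w_4 = (14.2 − 9.6)/2 = 2.3 m; q_4 = 0.41 × 1.64 × 2.3 = 1.547 m³/s
w_5 = (15.9 − 11.6)/2 = 2.15 m; q_5 = 0.53 × 1.81 × 2.15 = 2.062 m³/s
w_6 = (19.8 − 14.2)/2 = 2.8 m; q_6 = 0.47 × 1.85 × 2.8 = 2.435 m³/s
w_7 = (22.3 − 15.9)/2 = 3.2 m; q_7 = 0.34 × 0.85 × 3.2 = 0.9248 m³/s
Stations 1, 8 contribute zero (depth or velocity is 0).
Q = Σ qᵢ = 14.91 m³/s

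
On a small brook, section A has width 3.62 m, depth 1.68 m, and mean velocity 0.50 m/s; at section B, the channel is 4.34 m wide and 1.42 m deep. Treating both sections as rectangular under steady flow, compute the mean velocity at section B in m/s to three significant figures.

0.493 m/s

Q = A₁V₁ = (3.62×1.68) × 0.50 = 3.041 m³/s
A₂ = 4.34 × 1.42 = 6.163 m²
V₂ = Q/A₂ = 3.041/6.163 = 0.4934 m/s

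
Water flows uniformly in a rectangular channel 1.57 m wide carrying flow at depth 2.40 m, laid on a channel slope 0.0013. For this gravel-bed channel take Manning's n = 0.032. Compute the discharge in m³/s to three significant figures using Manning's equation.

2.99 m³/s

A = b·y = 1.57 × 2.40 = 3.768 m²
P = b + 2y = 1.57 + 2×2.40 = 6.370 m
R = A/P = 3.768/6.370 = 0.5915 m
Q = (1/n)·A·R^(2/3)·S^(1/2) = (1/0.032) × 3.768 × 0.5915^(2/3) × 0.0013^(1/2) = 2.992 m³/s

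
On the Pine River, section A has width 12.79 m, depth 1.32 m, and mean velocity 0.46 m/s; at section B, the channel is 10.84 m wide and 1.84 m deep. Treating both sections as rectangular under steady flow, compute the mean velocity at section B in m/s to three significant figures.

Q = A₁V₁ = (12.79×1.32) × 0.46 = 7.766 m³/s
A₂ = 10.84 × 1.84 = 19.95 m²
V₂ = Q/A₂ = 7.766/19.95 = 0.3894 m/s

0.389 m/s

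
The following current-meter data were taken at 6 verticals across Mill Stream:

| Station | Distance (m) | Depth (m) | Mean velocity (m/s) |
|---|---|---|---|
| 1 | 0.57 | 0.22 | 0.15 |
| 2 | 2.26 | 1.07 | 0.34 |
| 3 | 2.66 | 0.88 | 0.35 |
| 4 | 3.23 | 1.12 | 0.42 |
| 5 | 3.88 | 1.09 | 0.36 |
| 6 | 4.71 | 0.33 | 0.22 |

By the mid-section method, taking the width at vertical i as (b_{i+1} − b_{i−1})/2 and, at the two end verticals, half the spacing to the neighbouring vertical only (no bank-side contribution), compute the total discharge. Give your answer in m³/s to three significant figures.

w_1 = (2.26 − 0.57)/2 = 0.845 m; q_1 = 0.15 × 0.22 × 0.845 = 0.02789 m³/s
w_2 = (2.66 − 0.57)/2 = 1.045 m; q_2 = 0.34 × 1.07 × 1.045 = 0.3802 m³/s
w_3 = (3.23 − 2.26)/2 = 0.485 m; q_3 = 0.35 × 0.88 × 0.485 = 0.1494 m³/s
w_4 = (3.88 − 2.66)/2 = 0.61 m; q_4 = 0.42 × 1.12 × 0.61 = 0.2869 m³/s
w_5 = (4.71 − 3.23)/2 = 0.74 m; q_5 = 0.36 × 1.09 × 0.74 = 0.2904 m³/s
w_6 = (4.71 − 3.88)/2 = 0.415 m; q_6 = 0.22 × 0.33 × 0.415 = 0.03013 m³/s
Q = Σ qᵢ = 1.165 m³/s

1.16 m³/s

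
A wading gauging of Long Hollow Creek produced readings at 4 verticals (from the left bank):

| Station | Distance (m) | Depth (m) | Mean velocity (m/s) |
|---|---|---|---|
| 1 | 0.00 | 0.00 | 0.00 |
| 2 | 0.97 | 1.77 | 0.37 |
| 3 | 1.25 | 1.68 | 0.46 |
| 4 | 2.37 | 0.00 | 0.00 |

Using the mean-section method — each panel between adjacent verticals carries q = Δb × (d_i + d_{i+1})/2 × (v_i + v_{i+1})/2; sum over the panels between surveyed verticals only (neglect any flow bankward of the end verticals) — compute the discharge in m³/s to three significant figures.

Panel 1-2: Δb = 0.97 m, d̄ = (0.00+1.77)/2 = 0.885, v̄ = (0.00+0.37)/2 = 0.185 → q = 0.97×0.885×0.185 = 0.1588 m³/s
Panel 2-3: Δb = 0.28 m, d̄ = (1.77+1.68)/2 = 1.725, v̄ = (0.37+0.46)/2 = 0.415 → q = 0.28×1.725×0.415 = 0.2004 m³/s
Panel 3-4: Δb = 1.12 m, d̄ = (1.68+0.00)/2 = 0.84, v̄ = (0.46+0.00)/2 = 0.23 → q = 1.12×0.84×0.23 = 0.2164 m³/s
Q = Σ q = 0.5756 m³/s

0.576 m³/s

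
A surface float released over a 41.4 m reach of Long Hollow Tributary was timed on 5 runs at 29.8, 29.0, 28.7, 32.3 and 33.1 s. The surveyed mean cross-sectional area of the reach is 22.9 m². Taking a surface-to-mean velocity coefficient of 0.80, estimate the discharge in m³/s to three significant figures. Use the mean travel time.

24.8 m³/s

t̄ = (29.8 + 29.0 + 28.7 + 32.3 + 33.1) / 5 = 30.58 s
v_surface = L / t̄ = 41.4 / 30.58 = 1.354 m/s
v_mean = 0.80 × 1.354 = 1.083 m/s
Q = A × v_mean = 22.9 × 1.083 = 24.80 m³/s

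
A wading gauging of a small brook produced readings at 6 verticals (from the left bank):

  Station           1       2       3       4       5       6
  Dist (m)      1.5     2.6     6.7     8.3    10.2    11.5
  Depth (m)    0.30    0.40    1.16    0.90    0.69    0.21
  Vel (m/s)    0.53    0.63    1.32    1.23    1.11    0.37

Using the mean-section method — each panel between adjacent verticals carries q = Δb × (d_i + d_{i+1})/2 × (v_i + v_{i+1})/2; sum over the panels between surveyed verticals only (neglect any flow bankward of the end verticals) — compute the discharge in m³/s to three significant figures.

Panel 1-2: Δb = 1.1 m, d̄ = (0.30+0.40)/2 = 0.35, v̄ = (0.53+0.63)/2 = 0.58 → q = 1.1×0.35×0.58 = 0.2233 m³/s
Panel 2-3: Δb = 4.1 m, d̄ = (0.40+1.16)/2 = 0.78, v̄ = (0.63+1.32)/2 = 0.975 → q = 4.1×0.78×0.975 = 3.118 m³/s
Panel 3-4: Δb = 1.6 m, d̄ = (1.16+0.90)/2 = 1.03, v̄ = (1.32+1.23)/2 = 1.275 → q = 1.6×1.03×1.275 = 2.101 m³/s
Panel 4-5: Δb = 1.9 m, d̄ = (0.90+0.69)/2 = 0.795, v̄ = (1.23+1.11)/2 = 1.17 → q = 1.9×0.795×1.17 = 1.767 m³/s
Panel 5-6: Δb = 1.3 m, d̄ = (0.69+0.21)/2 = 0.45, v̄ = (1.11+0.37)/2 = 0.74 → q = 1.3×0.45×0.74 = 0.4329 m³/s
Q = Σ q = 7.643 m³/s

7.64 m³/s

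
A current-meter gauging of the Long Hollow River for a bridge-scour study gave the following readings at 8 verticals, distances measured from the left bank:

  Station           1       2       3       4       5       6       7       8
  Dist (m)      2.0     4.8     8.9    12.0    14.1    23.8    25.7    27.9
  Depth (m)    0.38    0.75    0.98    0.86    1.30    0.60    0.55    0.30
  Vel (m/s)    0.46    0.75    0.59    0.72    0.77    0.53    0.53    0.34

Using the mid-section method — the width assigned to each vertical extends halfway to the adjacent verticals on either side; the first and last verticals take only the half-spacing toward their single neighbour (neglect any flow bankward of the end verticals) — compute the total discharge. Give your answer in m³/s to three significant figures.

w_1 = (4.8 − 2.0)/2 = 1.4 m; q_1 = 0.46 × 0.38 × 1.4 = 0.2447 m³/s
w_2 = (8.9 − 2.0)/2 = 3.45 m; q_2 = 0.75 × 0.75 × 3.45 = 1.941 m³/s
w_3 = (12.0 − 4.8)/2 = 3.6 m; q_3 = 0.59 × 0.98 × 3.6 = 2.082 m³/s
w_4 = (14.1 − 8.9)/2 = 2.6 m; q_4 = 0.72 × 0.86 × 2.6 = 1.610 m³/s
w_5 = (23.8 − 12.0)/2 = 5.9 m; q_5 = 0.77 × 1.30 × 5.9 = 5.906 m³/s
w_6 = (25.7 − 14.1)/2 = 5.8 m; q_6 = 0.53 × 0.60 × 5.8 = 1.844 m³/s
w_7 = (27.9 − 23.8)/2 = 2.05 m; q_7 = 0.53 × 0.55 × 2.05 = 0.5976 m³/s
w_8 = (27.9 − 25.7)/2 = 1.1 m; q_8 = 0.34 × 0.30 × 1.1 = 0.1122 m³/s
Q = Σ qᵢ = 14.34 m³/s

14.3 m³/s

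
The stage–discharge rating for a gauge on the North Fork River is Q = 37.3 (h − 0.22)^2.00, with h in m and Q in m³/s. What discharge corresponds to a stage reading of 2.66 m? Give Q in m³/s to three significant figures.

222 m³/s

Q = 37.3 × (2.66 − 0.22)^2.00 = 37.3 × 2.44^2.00 = 222.1 m³/s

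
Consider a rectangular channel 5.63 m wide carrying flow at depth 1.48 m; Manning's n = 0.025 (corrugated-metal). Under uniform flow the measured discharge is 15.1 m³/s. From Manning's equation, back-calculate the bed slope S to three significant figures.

0.00214

A = b·y = 5.63 × 1.48 = 8.332 m²
P = b + 2y = 5.63 + 2×1.48 = 8.590 m
R = A/P = 8.332/8.590 = 0.9700 m
S = (Q·n / (1·A·R^(2/3)))² = (15.1×0.025 / (1×8.332×0.9799))² = 0.002138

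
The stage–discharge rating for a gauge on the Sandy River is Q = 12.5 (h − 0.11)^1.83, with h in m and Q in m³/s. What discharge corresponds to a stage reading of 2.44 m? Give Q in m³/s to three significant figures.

58.8 m³/s

Q = 12.5 × (2.44 − 0.11)^1.83 = 12.5 × 2.33^1.83 = 58.77 m³/s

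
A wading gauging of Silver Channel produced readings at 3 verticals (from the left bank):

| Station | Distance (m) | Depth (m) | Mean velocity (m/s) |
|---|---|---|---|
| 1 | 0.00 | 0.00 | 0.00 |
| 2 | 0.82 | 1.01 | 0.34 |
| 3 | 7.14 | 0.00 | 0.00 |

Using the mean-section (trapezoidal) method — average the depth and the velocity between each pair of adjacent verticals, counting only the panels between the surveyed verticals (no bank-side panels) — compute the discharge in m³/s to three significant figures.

Panel 1-2: Δb = 0.82 m, d̄ = (0.00+1.01)/2 = 0.505, v̄ = (0.00+0.34)/2 = 0.17 → q = 0.82×0.505×0.17 = 0.07040 m³/s
Panel 2-3: Δb = 6.32 m, d̄ = (1.01+0.00)/2 = 0.505, v̄ = (0.34+0.00)/2 = 0.17 → q = 6.32×0.505×0.17 = 0.5426 m³/s
Q = Σ q = 0.6130 m³/s

0.613 m³/s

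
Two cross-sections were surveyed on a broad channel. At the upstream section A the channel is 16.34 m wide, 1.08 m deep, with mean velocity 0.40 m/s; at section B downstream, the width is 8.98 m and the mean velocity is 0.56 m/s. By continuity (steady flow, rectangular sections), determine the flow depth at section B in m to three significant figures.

Q = A₁V₁ = (16.34×1.08) × 0.40 = 7.059 m³/s
d₂ = Q/(b₂ V₂) = 7.059/(8.98×0.56) = 1.404 m

1.40 m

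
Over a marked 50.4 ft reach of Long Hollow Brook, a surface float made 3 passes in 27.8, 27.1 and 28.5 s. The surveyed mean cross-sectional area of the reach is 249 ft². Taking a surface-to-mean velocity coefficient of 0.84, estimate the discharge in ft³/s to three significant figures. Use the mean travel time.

379 ft³/s

t̄ = (27.8 + 27.1 + 28.5) / 3 = 27.8 s
v_surface = L / t̄ = 50.4 / 27.8 = 1.813 ft/s
v_mean = 0.84 × 1.813 = 1.523 ft/s
Q = A × v_mean = 249 × 1.523 = 379.2 ft³/s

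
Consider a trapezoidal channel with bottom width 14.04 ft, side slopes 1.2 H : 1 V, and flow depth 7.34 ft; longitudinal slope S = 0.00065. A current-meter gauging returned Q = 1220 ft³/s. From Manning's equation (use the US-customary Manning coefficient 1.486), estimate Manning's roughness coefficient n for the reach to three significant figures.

A = (b + z·y)·y = (14.04 + 1.2×7.34)×7.34 = 167.7 ft²
P = b + 2y√(1+z²) = 14.04 + 2×7.34×√(1+1.2²) = 36.97 ft
R = A/P = 167.7/36.97 = 4.536 ft
n = (1.486/Q)·A·R^(2/3)·S^(1/2) = (1.486/1220) × 167.7 × 2.740 × 0.02550 = 0.01427

0.0143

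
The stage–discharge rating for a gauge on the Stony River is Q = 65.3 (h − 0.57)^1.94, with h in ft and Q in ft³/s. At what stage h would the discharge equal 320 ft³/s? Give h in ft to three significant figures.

h − h₀ = (Q/C)^(1/b) = (320/65.3)^(1/1.94) = 2.269 ft
h = 0.57 + 2.269 = 2.839 ft

2.84 ft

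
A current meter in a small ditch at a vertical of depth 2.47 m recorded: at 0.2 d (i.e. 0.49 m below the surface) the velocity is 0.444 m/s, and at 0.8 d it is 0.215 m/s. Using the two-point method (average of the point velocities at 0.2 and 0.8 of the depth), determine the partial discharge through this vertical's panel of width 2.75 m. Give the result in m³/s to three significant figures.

2.24 m³/s

v̄ = (0.444 + 0.215) / 2 = 0.3295 m/s
q = v̄ × d × w = 0.3295 × 2.47 × 2.75 = 2.238 m³/s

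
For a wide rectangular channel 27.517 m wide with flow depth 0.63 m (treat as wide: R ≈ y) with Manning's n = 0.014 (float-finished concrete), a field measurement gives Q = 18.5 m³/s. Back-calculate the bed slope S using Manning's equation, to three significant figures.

0.000413

A = b·y = 27.517 × 0.63 = 17.34 m²
Wide channel: R ≈ y = 0.63 m
S = (Q·n / (1·A·R^(2/3)))² = (18.5×0.014 / (1×17.34×0.7349))² = 0.0004133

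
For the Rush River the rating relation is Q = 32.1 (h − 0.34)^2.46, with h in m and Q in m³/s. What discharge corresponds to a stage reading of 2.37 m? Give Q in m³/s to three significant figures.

Q = 32.1 × (2.37 − 0.34)^2.46 = 32.1 × 2.03^2.46 = 183.2 m³/s

183 m³/s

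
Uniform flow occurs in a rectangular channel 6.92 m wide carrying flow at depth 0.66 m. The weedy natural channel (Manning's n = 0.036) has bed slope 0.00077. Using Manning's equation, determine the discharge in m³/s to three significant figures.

A = b·y = 6.92 × 0.66 = 4.567 m²
P = b + 2y = 6.92 + 2×0.66 = 8.240 m
R = A/P = 4.567/8.240 = 0.5543 m
Q = (1/n)·A·R^(2/3)·S^(1/2) = (1/0.036) × 4.567 × 0.5543^(2/3) × 0.00077^(1/2) = 2.375 m³/s

2.38 m³/s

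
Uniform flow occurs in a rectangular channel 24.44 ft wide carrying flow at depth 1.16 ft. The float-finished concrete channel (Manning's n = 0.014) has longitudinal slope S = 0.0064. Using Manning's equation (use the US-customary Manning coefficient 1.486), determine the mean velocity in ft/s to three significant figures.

A = b·y = 24.44 × 1.16 = 28.35 ft²
P = b + 2y = 24.44 + 2×1.16 = 26.76 ft
R = A/P = 28.35/26.76 = 1.059 ft
Q = (1.486/n)·A·R^(2/3)·S^(1/2) = (1.486/0.014) × 28.35 × 1.059^(2/3) × 0.0064^(1/2) = 250.2 ft³/s
V = Q/A = 250.2/28.35 = 8.825 ft/s

8.82 ft/s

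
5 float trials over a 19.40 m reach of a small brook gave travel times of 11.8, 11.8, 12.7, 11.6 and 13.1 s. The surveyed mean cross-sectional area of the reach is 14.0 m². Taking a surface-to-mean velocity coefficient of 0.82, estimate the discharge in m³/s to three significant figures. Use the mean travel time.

18.3 m³/s

t̄ = (11.8 + 11.8 + 12.7 + 11.6 + 13.1) / 5 = 12.2 s
v_surface = L / t̄ = 19.40 / 12.2 = 1.590 m/s
v_mean = 0.82 × 1.590 = 1.304 m/s
Q = A × v_mean = 14.0 × 1.304 = 18.26 m³/s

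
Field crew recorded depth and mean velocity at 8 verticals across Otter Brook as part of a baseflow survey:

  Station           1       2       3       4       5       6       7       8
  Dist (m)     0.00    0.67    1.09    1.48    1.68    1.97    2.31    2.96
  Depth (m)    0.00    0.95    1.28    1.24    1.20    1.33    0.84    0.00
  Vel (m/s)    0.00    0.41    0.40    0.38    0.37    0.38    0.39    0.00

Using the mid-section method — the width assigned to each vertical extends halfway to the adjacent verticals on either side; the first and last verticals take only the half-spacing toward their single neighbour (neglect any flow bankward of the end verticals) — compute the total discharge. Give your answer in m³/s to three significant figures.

0.989 m³/s

w_2 = (1.09 − 0.00)/2 = 0.545 m; q_2 = 0.41 × 0.95 × 0.545 = 0.2123 m³/s
w_3 = (1.48 − 0.67)/2 = 0.405 m; q_3 = 0.40 × 1.28 × 0.405 = 0.2074 m³/s
w_4 = (1.68 − 1.09)/2 = 0.295 m; q_4 = 0.38 × 1.24 × 0.295 = 0.1390 m³/s
w_5 = (1.97 − 1.48)/2 = 0.245 m; q_5 = 0.37 × 1.20 × 0.245 = 0.1088 m³/s
w_6 = (2.31 − 1.68)/2 = 0.315 m; q_6 = 0.38 × 1.33 × 0.315 = 0.1592 m³/s
w_7 = (2.96 − 1.97)/2 = 0.495 m; q_7 = 0.39 × 0.84 × 0.495 = 0.1622 m³/s
Stations 1, 8 contribute zero (depth or velocity is 0).
Q = Σ qᵢ = 0.9888 m³/s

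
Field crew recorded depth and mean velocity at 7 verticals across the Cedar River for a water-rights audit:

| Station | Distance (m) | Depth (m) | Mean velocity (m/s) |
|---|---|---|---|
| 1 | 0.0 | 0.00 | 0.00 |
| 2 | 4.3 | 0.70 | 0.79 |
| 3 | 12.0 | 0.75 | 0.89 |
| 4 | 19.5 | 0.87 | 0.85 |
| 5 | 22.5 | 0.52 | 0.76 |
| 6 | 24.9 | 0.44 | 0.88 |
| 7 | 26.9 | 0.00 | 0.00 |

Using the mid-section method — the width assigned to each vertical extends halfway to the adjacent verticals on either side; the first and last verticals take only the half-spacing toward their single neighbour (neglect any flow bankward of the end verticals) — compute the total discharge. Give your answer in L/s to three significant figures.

w_2 = (12.0 − 0.0)/2 = 6 m; q_2 = 0.79 × 0.70 × 6 = 3.318 m³/s
w_3 = (19.5 − 4.3)/2 = 7.6 m; q_3 = 0.89 × 0.75 × 7.6 = 5.073 m³/s
w_4 = (22.5 − 12.0)/2 = 5.25 m; q_4 = 0.85 × 0.87 × 5.25 = 3.882 m³/s
w_5 = (24.9 − 19.5)/2 = 2.7 m; q_5 = 0.76 × 0.52 × 2.7 = 1.067 m³/s
w_6 = (26.9 − 22.5)/2 = 2.2 m; q_6 = 0.88 × 0.44 × 2.2 = 0.8518 m³/s
Stations 1, 7 contribute zero (depth or velocity is 0).
Q = Σ qᵢ = 14.19 m³/s
= 14.19 × 1000 = 14190 L/s

14200 L/s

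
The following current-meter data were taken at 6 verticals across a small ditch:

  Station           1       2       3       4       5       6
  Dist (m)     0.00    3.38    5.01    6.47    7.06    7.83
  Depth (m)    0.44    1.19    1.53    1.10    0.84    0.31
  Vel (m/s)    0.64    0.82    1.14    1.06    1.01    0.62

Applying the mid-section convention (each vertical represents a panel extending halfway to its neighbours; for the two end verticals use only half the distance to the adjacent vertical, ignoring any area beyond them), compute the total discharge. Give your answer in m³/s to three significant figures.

w_1 = (3.38 − 0.00)/2 = 1.69 m; q_1 = 0.64 × 0.44 × 1.69 = 0.4759 m³/s
w_2 = (5.01 − 0.00)/2 = 2.505 m; q_2 = 0.82 × 1.19 × 2.505 = 2.444 m³/s
w_3 = (6.47 − 3.38)/2 = 1.545 m; q_3 = 1.14 × 1.53 × 1.545 = 2.695 m³/s
w_4 = (7.06 − 5.01)/2 = 1.025 m; q_4 = 1.06 × 1.10 × 1.025 = 1.195 m³/s
w_5 = (7.83 − 6.47)/2 = 0.68 m; q_5 = 1.01 × 0.84 × 0.68 = 0.5769 m³/s
w_6 = (7.83 − 7.06)/2 = 0.385 m; q_6 = 0.62 × 0.31 × 0.385 = 0.07400 m³/s
Q = Σ qᵢ = 7.461 m³/s

7.46 m³/s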